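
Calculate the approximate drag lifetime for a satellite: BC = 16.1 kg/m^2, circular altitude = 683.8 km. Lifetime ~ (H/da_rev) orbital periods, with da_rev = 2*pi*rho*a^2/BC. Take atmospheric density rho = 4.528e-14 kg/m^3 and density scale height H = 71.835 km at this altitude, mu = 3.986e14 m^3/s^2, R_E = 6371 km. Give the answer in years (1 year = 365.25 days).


a = R_E + alt = 7054.8000 km = 7.0548e+06 m
da_rev = 2*pi*rho*a^2/BC = 2*pi*4.528e-14*(7.0548e+06)^2/16.1 = 0.879487807 m per revolution
N = H/da_rev = 71835.0000 m / 0.879487807 m = 81678.2216 revolutions
P = 2*pi*sqrt(a^3/mu) = 5897.0971 s
lifetime = N*P = 81678.2216 * 5897.0971 = 4.8166441e+08 s = 5574.8195 days
years = 5574.8195 / 365.25 = 15.2630 years

15.2630 years


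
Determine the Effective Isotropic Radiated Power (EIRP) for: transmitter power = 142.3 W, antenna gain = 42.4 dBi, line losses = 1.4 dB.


Pt = 142.3 W = 21.5320 dBW
EIRP = Pt_dBW + Gt - losses = 21.5320 + 42.4 - 1.4 = 62.5320 dBW

62.5320 dBW


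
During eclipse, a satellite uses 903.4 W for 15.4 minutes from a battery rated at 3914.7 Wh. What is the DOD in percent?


E_used = P * t / 60 = 903.4 * 15.4 / 60 = 231.8727 Wh
DOD = E_used / E_total * 100 = 231.8727 / 3914.7 * 100
DOD = 5.9231 %

5.9231 %


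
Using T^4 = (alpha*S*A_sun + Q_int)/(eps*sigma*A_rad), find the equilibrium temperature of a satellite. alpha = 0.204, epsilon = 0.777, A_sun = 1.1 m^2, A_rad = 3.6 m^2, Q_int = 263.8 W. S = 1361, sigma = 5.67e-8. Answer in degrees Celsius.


Numerator = alpha*S*A_sun + Q_int = 0.204*1361*1.1 + 263.8 = 569.2084 W
Denominator = eps*sigma*A_rad = 0.777*5.67e-8*3.6 = 1.5860124e-07 W/K^4
T^4 = 3.5889278e+09 K^4
T = 244.7604 K = -28.3896 C

-28.3896 degrees Celsius


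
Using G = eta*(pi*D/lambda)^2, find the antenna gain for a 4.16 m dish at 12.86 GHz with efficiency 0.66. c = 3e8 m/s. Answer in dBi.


lambda = c/f = 3e8 / 1.286e+10 = 0.02332815 m
G = eta*(pi*D/lambda)^2 = 0.66*(pi*4.16/0.02332815)^2
G = 207142.7654 (linear)
G = 10*log10(207142.7654) = 53.1627 dBi

53.1627 dBi


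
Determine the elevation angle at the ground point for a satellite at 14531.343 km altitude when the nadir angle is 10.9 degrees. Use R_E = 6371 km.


r = R_E + alt = 20902.3430 km
Law of sines in the satellite / Earth-center / ground-point triangle:
  sin(nadir)/R_E = sin(90 + el)/r  =>  cos(el) = (r/R_E)*sin(nadir)
cos(el) = (20902.3430 / 6371.0000) * sin(10.9 deg) = 0.6203952
el = arccos(0.6203952) = 51.6550 deg
(Earth-central angle = 90 - nadir - el = 27.4450 deg)

51.6550 degrees


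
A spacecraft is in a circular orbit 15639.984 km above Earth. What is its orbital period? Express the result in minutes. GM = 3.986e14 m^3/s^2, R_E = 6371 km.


r = 22010.9840 km = 2.2010984e+07 m
T = 2*pi*sqrt(r^3/mu) = 2*pi*sqrt(1.0663957e+22 / 3.986e14)
T = 32499.0307 s = 541.6505 min

541.6505 minutes


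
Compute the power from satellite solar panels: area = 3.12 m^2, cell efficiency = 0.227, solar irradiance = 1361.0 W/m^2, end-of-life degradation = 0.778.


P = area * eta * S * degradation
P = 3.12 * 0.227 * 1361.0 * 0.778
P = 749.9256 W

749.9256 W


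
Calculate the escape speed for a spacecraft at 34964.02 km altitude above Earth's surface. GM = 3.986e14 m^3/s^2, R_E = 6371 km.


r = 6371.0 + 34964.02 = 41335.0200 km = 4.133502e+07 m
v_esc = sqrt(2*mu/r) = sqrt(2*3.986e14 / 4.133502e+07)
v_esc = 4391.6181 m/s = 4.3916 km/s

4.3916 km/s


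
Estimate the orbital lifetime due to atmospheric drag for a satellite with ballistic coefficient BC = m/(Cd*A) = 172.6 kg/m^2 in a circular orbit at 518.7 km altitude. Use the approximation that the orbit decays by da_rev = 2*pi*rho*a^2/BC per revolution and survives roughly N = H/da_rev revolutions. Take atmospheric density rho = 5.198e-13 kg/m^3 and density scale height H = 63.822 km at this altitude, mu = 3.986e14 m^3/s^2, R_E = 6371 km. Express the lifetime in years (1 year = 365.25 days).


a = R_E + alt = 6889.7000 km = 6.8897e+06 m
da_rev = 2*pi*rho*a^2/BC = 2*pi*5.198e-13*(6.8897e+06)^2/172.6 = 0.898206049 m per revolution
N = H/da_rev = 63822.0000 m / 0.898206049 m = 71054.9657 revolutions
P = 2*pi*sqrt(a^3/mu) = 5691.3028 s
lifetime = N*P = 71054.9657 * 5691.3028 = 4.0439532e+08 s = 4680.5014 days
years = 4680.5014 / 365.25 = 12.8145 years

12.8145 years


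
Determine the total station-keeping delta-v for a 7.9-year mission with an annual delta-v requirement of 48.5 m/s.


dV = rate * years = 48.5 * 7.9
dV = 383.1500 m/s

383.1500 m/s


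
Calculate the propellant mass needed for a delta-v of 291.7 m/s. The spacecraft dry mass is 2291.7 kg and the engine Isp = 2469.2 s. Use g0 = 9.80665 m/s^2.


ve = Isp * g0 = 2469.2 * 9.80665 = 24214.580180 m/s
mass ratio = exp(dv/ve) = exp(291.7/24214.580180) = 1.01211931
m_prop = m_dry * (mr - 1) = 2291.7 * (1.01211931 - 1)
m_prop = 27.7738 kg

27.7738 kg


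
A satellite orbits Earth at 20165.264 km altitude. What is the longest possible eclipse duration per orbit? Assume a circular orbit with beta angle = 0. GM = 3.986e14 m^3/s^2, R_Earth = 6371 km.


r = 26536.2640 km
T = 717.0008 min
Eclipse fraction = arcsin(R_E/r)/pi = arcsin(6371.0000/26536.2640)/pi
= arcsin(0.2400865)/pi = 0.07717583
Eclipse duration = 0.07717583 * 717.0008 = 55.3351 min

55.3351 minutes


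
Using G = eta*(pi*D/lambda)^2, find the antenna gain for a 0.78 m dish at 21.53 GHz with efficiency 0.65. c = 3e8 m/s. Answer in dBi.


lambda = c/f = 3e8 / 2.153e+10 = 0.01393405 m
G = eta*(pi*D/lambda)^2 = 0.65*(pi*0.78/0.01393405)^2
G = 20102.3976 (linear)
G = 10*log10(20102.3976) = 43.0325 dBi

43.0325 dBi


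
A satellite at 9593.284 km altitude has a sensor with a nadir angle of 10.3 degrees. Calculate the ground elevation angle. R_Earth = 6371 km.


r = R_E + alt = 15964.2840 km
Law of sines in the satellite / Earth-center / ground-point triangle:
  sin(nadir)/R_E = sin(90 + el)/r  =>  cos(el) = (r/R_E)*sin(nadir)
cos(el) = (15964.2840 / 6371.0000) * sin(10.3 deg) = 0.4480379
el = arccos(0.4480379) = 63.3821 deg
(Earth-central angle = 90 - nadir - el = 16.3179 deg)

63.3821 degrees


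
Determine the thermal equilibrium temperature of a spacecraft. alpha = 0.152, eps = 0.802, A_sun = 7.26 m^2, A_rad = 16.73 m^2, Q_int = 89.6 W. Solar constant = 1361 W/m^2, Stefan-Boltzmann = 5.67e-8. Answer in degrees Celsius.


Numerator = alpha*S*A_sun + Q_int = 0.152*1361*7.26 + 89.6 = 1591.4907 W
Denominator = eps*sigma*A_rad = 0.802*5.67e-8*16.73 = 7.6076998e-07 W/K^4
T^4 = 2.0919473e+09 K^4
T = 213.8640 K = -59.2860 C

-59.2860 degrees Celsius


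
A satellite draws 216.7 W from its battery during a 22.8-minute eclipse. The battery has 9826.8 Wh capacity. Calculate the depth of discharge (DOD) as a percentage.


E_used = P * t / 60 = 216.7 * 22.8 / 60 = 82.3460 Wh
DOD = E_used / E_total * 100 = 82.3460 / 9826.8 * 100
DOD = 0.8379737 %

0.8380 %


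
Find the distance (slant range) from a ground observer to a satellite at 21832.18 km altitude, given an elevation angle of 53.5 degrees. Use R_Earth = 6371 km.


h = 21832.18 km, el = 53.5 deg
d = -R_E*sin(el) + sqrt((R_E*sin(el))^2 + 2*R_E*h + h^2)
d = -6371.0000*sin(0.9337511) + sqrt((6371.0000*0.8038569)^2 + 2*6371.0000*21832.18 + 21832.18^2)
d = 22826.0459 km

22826.0459 km


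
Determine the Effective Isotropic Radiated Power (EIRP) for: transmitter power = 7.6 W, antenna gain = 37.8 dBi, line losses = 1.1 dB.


Pt = 7.6 W = 8.8081 dBW
EIRP = Pt_dBW + Gt - losses = 8.8081 + 37.8 - 1.1 = 45.5081 dBW

45.5081 dBW


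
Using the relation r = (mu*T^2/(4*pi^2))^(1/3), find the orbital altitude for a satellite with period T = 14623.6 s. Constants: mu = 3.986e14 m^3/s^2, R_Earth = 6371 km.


T = 14623.6 s
r = (mu*T^2/(4*pi^2))^(1/3) = (3.986e14 * 14623.6^2 / (4*pi^2))^(1/3)
r = 1.2924945e+07 m = 12924.9454 km
alt = r - R_E = 12924.9454 - 6371 = 6553.9454 km

6553.9454 km


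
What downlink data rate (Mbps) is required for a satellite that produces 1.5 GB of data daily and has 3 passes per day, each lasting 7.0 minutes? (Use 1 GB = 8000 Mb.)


total contact time = 3 * 7.0 * 60 = 1260.0000 s
data = 1.5 GB = 12000.0000 Mb
rate = 12000.0000 / 1260.0000 = 9.5238 Mbps

9.5238 Mbps


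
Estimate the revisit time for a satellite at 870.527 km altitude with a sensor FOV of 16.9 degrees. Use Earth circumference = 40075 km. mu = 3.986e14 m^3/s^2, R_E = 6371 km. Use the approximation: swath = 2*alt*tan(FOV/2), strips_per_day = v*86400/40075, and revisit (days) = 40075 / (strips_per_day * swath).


swath = 2*870.527*tan(0.1474803) = 258.6492 km
v = sqrt(mu/r) = 7419.1401 m/s = 7.4191 km/s
strips/day = v*86400/40075 = 7.4191*86400/40075 = 15.9954
coverage/day = strips * swath = 15.9954 * 258.6492 = 4137.1844 km
revisit = 40075 / 4137.1844 = 9.6865 days

9.6865 days


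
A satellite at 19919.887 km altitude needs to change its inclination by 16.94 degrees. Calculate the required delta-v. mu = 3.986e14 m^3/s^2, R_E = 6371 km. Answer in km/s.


r = 26290.8870 km = 2.6290887e+07 m
V = sqrt(mu/r) = 3893.7317 m/s
di = 16.94 deg = 0.2956588 rad
dV = 2*V*sin(di/2) = 2*3893.7317*sin(0.1478294)
dV = 1147.0275 m/s = 1.1470 km/s

1.1470 km/s


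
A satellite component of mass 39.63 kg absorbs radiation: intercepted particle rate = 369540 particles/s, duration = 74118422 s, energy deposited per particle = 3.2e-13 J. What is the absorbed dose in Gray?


Total energy deposited = rate * time * E_per
  = 369540 * 74118422 * 3.2e-13 = 8.7647 J
Dose = E_total / mass = 8.7647 / 39.63
Dose = 0.2211635 Gy

0.2212 Gy


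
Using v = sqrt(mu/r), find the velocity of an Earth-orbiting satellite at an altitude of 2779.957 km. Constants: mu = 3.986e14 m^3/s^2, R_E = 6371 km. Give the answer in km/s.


r = R_E + alt = 6371.0 + 2779.957 = 9150.9570 km = 9.150957e+06 m
v = sqrt(mu/r) = sqrt(3.986e14 / 9.150957e+06) = 6599.8701 m/s = 6.5999 km/s

6.5999 km/s


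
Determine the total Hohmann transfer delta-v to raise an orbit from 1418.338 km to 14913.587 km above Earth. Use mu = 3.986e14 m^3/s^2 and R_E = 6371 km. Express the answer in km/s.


r1 = 7789.3380 km = 7.789338e+06 m
r2 = 21284.5870 km = 2.1284587e+07 m
dv1 = sqrt(mu/r1)*(sqrt(2*r2/(r1+r2)) - 1) = 1502.4417 m/s
dv2 = sqrt(mu/r2)*(1 - sqrt(2*r1/(r1+r2))) = 1159.7500 m/s
total dv = |dv1| + |dv2| = 1502.4417 + 1159.7500 = 2662.1917 m/s = 2.6622 km/s

2.6622 km/s


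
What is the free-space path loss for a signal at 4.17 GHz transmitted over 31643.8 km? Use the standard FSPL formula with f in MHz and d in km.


f = 4.17 GHz = 4170.0000 MHz
d = 31643.8 km
FSPL = 32.44 + 20*log10(4170.0000) + 20*log10(31643.8)
FSPL = 32.44 + 72.4027 + 90.0058
FSPL = 194.8485 dB

194.8485 dB


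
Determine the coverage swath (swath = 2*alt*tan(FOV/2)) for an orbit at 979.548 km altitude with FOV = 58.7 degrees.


FOV = 58.7 deg = 1.0245 rad
swath = 2 * alt * tan(FOV/2) = 2 * 979.548 * tan(0.5122541)
swath = 2 * 979.548 * 0.5623219
swath = 1101.6425 km

1101.6425 km


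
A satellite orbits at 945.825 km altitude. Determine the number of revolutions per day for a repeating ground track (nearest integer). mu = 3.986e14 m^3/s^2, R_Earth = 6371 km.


r = 7.316825e+06 m
T = 2*pi*sqrt(r^3/mu) = 6228.6686 s = 103.8111 min
revs/day = 1440 / 103.8111 = 13.8713
Rounded: 14 revolutions per day

14 revolutions per day


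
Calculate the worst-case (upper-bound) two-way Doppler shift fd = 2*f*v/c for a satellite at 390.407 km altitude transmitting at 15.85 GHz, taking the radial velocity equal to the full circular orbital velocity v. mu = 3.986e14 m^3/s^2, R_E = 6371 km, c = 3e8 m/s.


r = 6.761407e+06 m
v = sqrt(mu/r) = 7678.0354 m/s (worst-case radial velocity)
f = 15.85 GHz = 1.585e+10 Hz
fd = 2*f*v/c = 2*1.585e+10*7678.0354/3.0e+08
fd = 811312.4028 Hz

811312.4028 Hz


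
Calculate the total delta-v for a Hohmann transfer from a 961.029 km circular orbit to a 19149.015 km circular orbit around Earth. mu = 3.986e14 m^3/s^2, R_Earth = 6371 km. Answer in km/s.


r1 = 7332.0290 km = 7.332029e+06 m
r2 = 25520.0150 km = 2.5520015e+07 m
dv1 = sqrt(mu/r1)*(sqrt(2*r2/(r1+r2)) - 1) = 1817.1147 m/s
dv2 = sqrt(mu/r2)*(1 - sqrt(2*r1/(r1+r2))) = 1311.6759 m/s
total dv = |dv1| + |dv2| = 1817.1147 + 1311.6759 = 3128.7907 m/s = 3.1288 km/s

3.1288 km/s


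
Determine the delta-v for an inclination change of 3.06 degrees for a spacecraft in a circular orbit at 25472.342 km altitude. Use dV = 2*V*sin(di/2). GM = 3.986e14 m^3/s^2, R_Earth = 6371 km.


r = 31843.3420 km = 3.1843342e+07 m
V = sqrt(mu/r) = 3538.0122 m/s
di = 3.06 deg = 0.05340708 rad
dV = 2*V*sin(di/2) = 2*3538.0122*sin(0.02670354)
dV = 188.9324 m/s = 0.1889324 km/s

0.1889 km/s


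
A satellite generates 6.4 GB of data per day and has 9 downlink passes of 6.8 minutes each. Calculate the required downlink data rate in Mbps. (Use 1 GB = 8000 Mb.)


total contact time = 9 * 6.8 * 60 = 3672.0000 s
data = 6.4 GB = 51200.0000 Mb
rate = 51200.0000 / 3672.0000 = 13.9434 Mbps

13.9434 Mbps


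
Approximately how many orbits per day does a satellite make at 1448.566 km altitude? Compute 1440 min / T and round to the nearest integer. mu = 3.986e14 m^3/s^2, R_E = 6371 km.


r = 7.819566e+06 m
T = 2*pi*sqrt(r^3/mu) = 6881.5330 s = 114.6922 min
revs/day = 1440 / 114.6922 = 12.5553
Rounded: 13 revolutions per day

13 revolutions per day


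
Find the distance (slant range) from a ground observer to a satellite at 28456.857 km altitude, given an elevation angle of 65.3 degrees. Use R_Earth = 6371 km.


h = 28456.857 km, el = 65.3 deg
d = -R_E*sin(el) + sqrt((R_E*sin(el))^2 + 2*R_E*h + h^2)
d = -6371.0000*sin(1.1397) + sqrt((6371.0000*0.9085082)^2 + 2*6371.0000*28456.857 + 28456.857^2)
d = 28937.8523 km

28937.8523 km


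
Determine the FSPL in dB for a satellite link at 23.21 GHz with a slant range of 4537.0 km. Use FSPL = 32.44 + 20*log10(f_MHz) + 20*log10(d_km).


f = 23.21 GHz = 23210.0000 MHz
d = 4537.0 km
FSPL = 32.44 + 20*log10(23210.0000) + 20*log10(4537.0)
FSPL = 32.44 + 87.3135 + 73.1354
FSPL = 192.8889 dB

192.8889 dB


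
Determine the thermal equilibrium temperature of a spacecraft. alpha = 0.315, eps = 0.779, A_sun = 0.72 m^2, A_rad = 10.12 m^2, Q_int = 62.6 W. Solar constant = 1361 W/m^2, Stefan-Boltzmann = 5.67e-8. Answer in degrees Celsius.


Numerator = alpha*S*A_sun + Q_int = 0.315*1361*0.72 + 62.6 = 371.2748 W
Denominator = eps*sigma*A_rad = 0.779*5.67e-8*10.12 = 4.4699332e-07 W/K^4
T^4 = 8.3060481e+08 K^4
T = 169.7652 K = -103.3848 C

-103.3848 degrees Celsius


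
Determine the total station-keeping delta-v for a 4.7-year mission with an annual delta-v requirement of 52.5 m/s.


dV = rate * years = 52.5 * 4.7
dV = 246.7500 m/s

246.7500 m/s


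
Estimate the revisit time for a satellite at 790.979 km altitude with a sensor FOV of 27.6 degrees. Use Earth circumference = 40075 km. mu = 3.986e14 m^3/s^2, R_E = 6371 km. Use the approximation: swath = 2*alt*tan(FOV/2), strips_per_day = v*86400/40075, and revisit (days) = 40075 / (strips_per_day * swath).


swath = 2*790.979*tan(0.2408554) = 388.5662 km
v = sqrt(mu/r) = 7460.2284 m/s = 7.4602 km/s
strips/day = v*86400/40075 = 7.4602*86400/40075 = 16.0839
coverage/day = strips * swath = 16.0839 * 388.5662 = 6249.6732 km
revisit = 40075 / 6249.6732 = 6.4123 days

6.4123 days


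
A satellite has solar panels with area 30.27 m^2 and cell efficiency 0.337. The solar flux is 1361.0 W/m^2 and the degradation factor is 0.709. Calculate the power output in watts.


P = area * eta * S * degradation
P = 30.27 * 0.337 * 1361.0 * 0.709
P = 9843.4351 W

9843.4351 W


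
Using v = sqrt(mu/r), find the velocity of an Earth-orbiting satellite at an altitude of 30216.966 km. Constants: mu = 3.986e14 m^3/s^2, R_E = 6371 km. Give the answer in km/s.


r = R_E + alt = 6371.0 + 30216.966 = 36587.9660 km = 3.6587966e+07 m
v = sqrt(mu/r) = sqrt(3.986e14 / 3.6587966e+07) = 3300.6503 m/s = 3.3007 km/s

3.3007 km/s


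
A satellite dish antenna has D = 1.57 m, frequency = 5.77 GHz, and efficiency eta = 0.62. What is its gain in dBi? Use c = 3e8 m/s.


lambda = c/f = 3e8 / 5.77e+09 = 0.05199307 m
G = eta*(pi*D/lambda)^2 = 0.62*(pi*1.57/0.05199307)^2
G = 5579.5588 (linear)
G = 10*log10(5579.5588) = 37.4660 dBi

37.4660 dBi


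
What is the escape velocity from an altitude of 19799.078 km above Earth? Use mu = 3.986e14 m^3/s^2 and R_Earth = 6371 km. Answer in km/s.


r = 6371.0 + 19799.078 = 26170.0780 km = 2.6170078e+07 m
v_esc = sqrt(2*mu/r) = sqrt(2*3.986e14 / 2.6170078e+07)
v_esc = 5519.2636 m/s = 5.5193 km/s

5.5193 km/s


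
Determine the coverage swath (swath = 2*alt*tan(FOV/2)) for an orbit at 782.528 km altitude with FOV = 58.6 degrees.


FOV = 58.6 deg = 1.0228 rad
swath = 2 * alt * tan(FOV/2) = 2 * 782.528 * tan(0.5113815)
swath = 2 * 782.528 * 0.5611738
swath = 878.2685 km

878.2685 km


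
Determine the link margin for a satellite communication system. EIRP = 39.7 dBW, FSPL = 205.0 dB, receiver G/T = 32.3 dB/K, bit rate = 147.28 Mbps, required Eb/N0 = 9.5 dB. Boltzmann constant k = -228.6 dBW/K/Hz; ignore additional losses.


C/N0 = EIRP - FSPL + G/T - k = 39.7 - 205.0 + 32.3 - (-228.6)
C/N0 = 95.6000 dB-Hz
R_b = 147.28 Mbps = 1.4728e+08 bps -> 10*log10(R_b) = 81.6814 dB-Hz
Eb/N0 = C/N0 - 10*log10(R_b) = 95.6000 - 81.6814 = 13.9186 dB
Margin = Eb/N0 - Eb/N0_req = 13.9186 - 9.5 = 4.4186 dB (link closes)

4.4186 dB


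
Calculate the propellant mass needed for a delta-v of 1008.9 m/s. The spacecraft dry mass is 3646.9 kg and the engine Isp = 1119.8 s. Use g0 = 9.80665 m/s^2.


ve = Isp * g0 = 1119.8 * 9.80665 = 10981.486670 m/s
mass ratio = exp(dv/ve) = exp(1008.9/10981.486670) = 1.09622538
m_prop = m_dry * (mr - 1) = 3646.9 * (1.09622538 - 1)
m_prop = 350.9243 kg

350.9243 kg


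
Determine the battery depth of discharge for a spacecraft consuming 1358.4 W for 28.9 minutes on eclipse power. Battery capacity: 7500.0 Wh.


E_used = P * t / 60 = 1358.4 * 28.9 / 60 = 654.2960 Wh
DOD = E_used / E_total * 100 = 654.2960 / 7500.0 * 100
DOD = 8.7239 %

8.7239 %


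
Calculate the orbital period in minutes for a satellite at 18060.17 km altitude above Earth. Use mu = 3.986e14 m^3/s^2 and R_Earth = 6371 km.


r = 24431.1700 km = 2.443117e+07 m
T = 2*pi*sqrt(r^3/mu) = 2*pi*sqrt(1.4582527e+22 / 3.986e14)
T = 38003.8521 s = 633.3975 min

633.3975 minutes


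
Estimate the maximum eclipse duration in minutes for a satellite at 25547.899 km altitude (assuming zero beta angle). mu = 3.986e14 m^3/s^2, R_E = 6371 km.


r = 31918.8990 km
T = 945.8708 min
Eclipse fraction = arcsin(R_E/r)/pi = arcsin(6371.0000/31918.8990)/pi
= arcsin(0.1995996)/pi = 0.06396415
Eclipse duration = 0.06396415 * 945.8708 = 60.5018 min

60.5018 minutes


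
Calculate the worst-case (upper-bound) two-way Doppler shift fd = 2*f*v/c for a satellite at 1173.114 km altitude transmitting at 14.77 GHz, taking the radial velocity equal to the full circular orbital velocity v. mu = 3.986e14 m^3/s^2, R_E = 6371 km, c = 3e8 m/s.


r = 7.544114e+06 m
v = sqrt(mu/r) = 7268.8302 m/s (worst-case radial velocity)
f = 14.77 GHz = 1.477e+10 Hz
fd = 2*f*v/c = 2*1.477e+10*7268.8302/3.0e+08
fd = 715737.4838 Hz

715737.4838 Hz


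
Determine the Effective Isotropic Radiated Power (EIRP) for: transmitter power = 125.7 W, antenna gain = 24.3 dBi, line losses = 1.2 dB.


Pt = 125.7 W = 20.9934 dBW
EIRP = Pt_dBW + Gt - losses = 20.9934 + 24.3 - 1.2 = 44.0934 dBW

44.0934 dBW


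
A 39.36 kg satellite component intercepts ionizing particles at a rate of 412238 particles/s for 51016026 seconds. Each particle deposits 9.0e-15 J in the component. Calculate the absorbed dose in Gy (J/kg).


Total energy deposited = rate * time * E_per
  = 412238 * 51016026 * 9.0e-15 = 0.1892767 J
Dose = E_total / mass = 0.1892767 / 39.36
Dose = 0.004808859 Gy

0.0048 Gy


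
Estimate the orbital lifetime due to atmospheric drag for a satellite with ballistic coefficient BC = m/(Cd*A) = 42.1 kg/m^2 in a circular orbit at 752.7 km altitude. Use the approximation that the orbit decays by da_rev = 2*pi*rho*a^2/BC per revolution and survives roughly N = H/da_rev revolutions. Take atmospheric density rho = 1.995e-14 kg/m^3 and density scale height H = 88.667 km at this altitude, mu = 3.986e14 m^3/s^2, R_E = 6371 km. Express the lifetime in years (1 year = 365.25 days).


a = R_E + alt = 7123.7000 km = 7.1237e+06 m
da_rev = 2*pi*rho*a^2/BC = 2*pi*1.995e-14*(7.1237e+06)^2/42.1 = 0.151095634 m per revolution
N = H/da_rev = 88667.0000 m / 0.151095634 m = 586827.0148 revolutions
P = 2*pi*sqrt(a^3/mu) = 5983.6978 s
lifetime = N*P = 586827.0148 * 5983.6978 = 3.5113955e+09 s = 40641.1520 days
years = 40641.1520 / 365.25 = 111.2694 years

111.2694 years


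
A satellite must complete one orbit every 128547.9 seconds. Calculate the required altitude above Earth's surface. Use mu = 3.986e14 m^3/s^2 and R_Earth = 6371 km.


T = 128547.9 s
r = (mu*T^2/(4*pi^2))^(1/3) = (3.986e14 * 128547.9^2 / (4*pi^2))^(1/3)
r = 5.5051503e+07 m = 55051.5025 km
alt = r - R_E = 55051.5025 - 6371 = 48680.5025 km

48680.5025 km


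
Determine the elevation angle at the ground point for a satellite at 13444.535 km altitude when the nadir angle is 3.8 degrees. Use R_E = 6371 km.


r = R_E + alt = 19815.5350 km
Law of sines in the satellite / Earth-center / ground-point triangle:
  sin(nadir)/R_E = sin(90 + el)/r  =>  cos(el) = (r/R_E)*sin(nadir)
cos(el) = (19815.5350 / 6371.0000) * sin(3.8 deg) = 0.2061298
el = arccos(0.2061298) = 78.1044 deg
(Earth-central angle = 90 - nadir - el = 8.0956 deg)

78.1044 degrees


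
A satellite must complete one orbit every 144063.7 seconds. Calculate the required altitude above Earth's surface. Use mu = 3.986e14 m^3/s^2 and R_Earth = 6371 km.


T = 144063.7 s
r = (mu*T^2/(4*pi^2))^(1/3) = (3.986e14 * 144063.7^2 / (4*pi^2))^(1/3)
r = 5.9396688e+07 m = 59396.6880 km
alt = r - R_E = 59396.6880 - 6371 = 53025.6880 km

53025.6880 km


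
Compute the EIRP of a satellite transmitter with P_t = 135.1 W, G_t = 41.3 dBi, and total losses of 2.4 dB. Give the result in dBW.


Pt = 135.1 W = 21.3066 dBW
EIRP = Pt_dBW + Gt - losses = 21.3066 + 41.3 - 2.4 = 60.2066 dBW

60.2066 dBW


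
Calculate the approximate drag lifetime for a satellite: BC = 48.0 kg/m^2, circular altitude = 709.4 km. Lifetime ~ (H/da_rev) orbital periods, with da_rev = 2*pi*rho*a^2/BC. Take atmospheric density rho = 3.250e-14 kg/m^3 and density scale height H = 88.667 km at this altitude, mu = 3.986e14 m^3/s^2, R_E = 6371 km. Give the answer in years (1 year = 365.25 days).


a = R_E + alt = 7080.4000 km = 7.0804e+06 m
da_rev = 2*pi*rho*a^2/BC = 2*pi*3.250e-14*(7.0804e+06)^2/48.0 = 0.213273835 m per revolution
N = H/da_rev = 88667.0000 m / 0.213273835 m = 415742.5120 revolutions
P = 2*pi*sqrt(a^3/mu) = 5929.2247 s
lifetime = N*P = 415742.5120 * 5929.2247 = 2.4650308e+09 s = 28530.4489 days
years = 28530.4489 / 365.25 = 78.1121 years

78.1121 years


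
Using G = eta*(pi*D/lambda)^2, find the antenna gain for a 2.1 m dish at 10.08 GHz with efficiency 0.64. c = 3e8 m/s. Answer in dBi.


lambda = c/f = 3e8 / 1.008e+10 = 0.0297619 m
G = eta*(pi*D/lambda)^2 = 0.64*(pi*2.1/0.0297619)^2
G = 31448.2775 (linear)
G = 10*log10(31448.2775) = 44.9760 dBi

44.9760 dBi


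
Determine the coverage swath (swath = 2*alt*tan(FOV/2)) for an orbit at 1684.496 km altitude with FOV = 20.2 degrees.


FOV = 20.2 deg = 0.3525565 rad
swath = 2 * alt * tan(FOV/2) = 2 * 1684.496 * tan(0.1762783)
swath = 2 * 1684.496 * 0.1781271
swath = 600.1089 km

600.1089 km


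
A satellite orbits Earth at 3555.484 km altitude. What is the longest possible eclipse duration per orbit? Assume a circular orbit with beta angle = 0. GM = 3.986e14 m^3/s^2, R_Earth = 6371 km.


r = 9926.4840 km
T = 164.0413 min
Eclipse fraction = arcsin(R_E/r)/pi = arcsin(6371.0000/9926.4840)/pi
= arcsin(0.6418184)/pi = 0.2218197
Eclipse duration = 0.2218197 * 164.0413 = 36.3876 min

36.3876 minutes


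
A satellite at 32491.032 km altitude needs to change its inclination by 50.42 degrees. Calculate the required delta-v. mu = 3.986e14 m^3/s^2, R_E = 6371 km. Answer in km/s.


r = 38862.0320 km = 3.8862032e+07 m
V = sqrt(mu/r) = 3202.6236 m/s
di = 50.42 deg = 0.879995 rad
dV = 2*V*sin(di/2) = 2*3202.6236*sin(0.4399975)
dV = 2728.2331 m/s = 2.7282 km/s

2.7282 km/s


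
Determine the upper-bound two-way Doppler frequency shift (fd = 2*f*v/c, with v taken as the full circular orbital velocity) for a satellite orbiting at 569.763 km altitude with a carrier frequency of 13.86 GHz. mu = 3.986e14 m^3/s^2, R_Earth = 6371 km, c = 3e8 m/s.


r = 6.940763e+06 m
v = sqrt(mu/r) = 7578.1821 m/s (worst-case radial velocity)
f = 13.86 GHz = 1.386e+10 Hz
fd = 2*f*v/c = 2*1.386e+10*7578.1821/3.0e+08
fd = 700224.0303 Hz

700224.0303 Hz


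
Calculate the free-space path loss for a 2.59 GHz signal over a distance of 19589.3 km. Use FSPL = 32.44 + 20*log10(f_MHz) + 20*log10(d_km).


f = 2.59 GHz = 2590.0000 MHz
d = 19589.3 km
FSPL = 32.44 + 20*log10(2590.0000) + 20*log10(19589.3)
FSPL = 32.44 + 68.2660 + 85.8404
FSPL = 186.5464 dB

186.5464 dB


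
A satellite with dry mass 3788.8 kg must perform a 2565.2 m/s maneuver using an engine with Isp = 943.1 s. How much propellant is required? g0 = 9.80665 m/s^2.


ve = Isp * g0 = 943.1 * 9.80665 = 9248.651615 m/s
mass ratio = exp(dv/ve) = exp(2565.2/9248.651615) = 1.31964050
m_prop = m_dry * (mr - 1) = 3788.8 * (1.31964050 - 1)
m_prop = 1211.0539 kg

1211.0539 kg


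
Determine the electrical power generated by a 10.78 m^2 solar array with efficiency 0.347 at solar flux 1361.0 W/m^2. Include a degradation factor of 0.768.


P = area * eta * S * degradation
P = 10.78 * 0.347 * 1361.0 * 0.768
P = 3909.9174 W

3909.9174 W


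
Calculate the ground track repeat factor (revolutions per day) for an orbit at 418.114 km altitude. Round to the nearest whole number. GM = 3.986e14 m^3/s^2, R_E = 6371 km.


r = 6.789114e+06 m
T = 2*pi*sqrt(r^3/mu) = 5567.1237 s = 92.7854 min
revs/day = 1440 / 92.7854 = 15.5197
Rounded: 16 revolutions per day

16 revolutions per day


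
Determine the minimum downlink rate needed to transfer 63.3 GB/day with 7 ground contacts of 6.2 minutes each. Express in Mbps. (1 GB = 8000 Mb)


total contact time = 7 * 6.2 * 60 = 2604.0000 s
data = 63.3 GB = 506400.0000 Mb
rate = 506400.0000 / 2604.0000 = 194.4700 Mbps

194.4700 Mbps


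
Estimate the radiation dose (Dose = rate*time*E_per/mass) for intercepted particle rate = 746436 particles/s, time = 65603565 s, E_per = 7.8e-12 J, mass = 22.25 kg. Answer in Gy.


Total energy deposited = rate * time * E_per
  = 746436 * 65603565 * 7.8e-12 = 381.9571 J
Dose = E_total / mass = 381.9571 / 22.25
Dose = 17.1666 Gy

17.1666 Gy


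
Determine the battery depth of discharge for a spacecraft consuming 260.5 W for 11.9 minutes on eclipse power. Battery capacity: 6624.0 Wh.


E_used = P * t / 60 = 260.5 * 11.9 / 60 = 51.6658 Wh
DOD = E_used / E_total * 100 = 51.6658 / 6624.0 * 100
DOD = 0.7799794 %

0.7800 %


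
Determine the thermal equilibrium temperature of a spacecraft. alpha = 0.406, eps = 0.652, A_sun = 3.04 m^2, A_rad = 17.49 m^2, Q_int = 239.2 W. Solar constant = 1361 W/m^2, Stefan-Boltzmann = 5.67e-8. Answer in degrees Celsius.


Numerator = alpha*S*A_sun + Q_int = 0.406*1361*3.04 + 239.2 = 1919.0006 W
Denominator = eps*sigma*A_rad = 0.652*5.67e-8*17.49 = 6.4657732e-07 W/K^4
T^4 = 2.9679368e+09 K^4
T = 233.4069 K = -39.7431 C

-39.7431 degrees Celsius


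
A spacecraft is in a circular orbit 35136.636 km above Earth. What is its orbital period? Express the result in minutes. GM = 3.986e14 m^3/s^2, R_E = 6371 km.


r = 41507.6360 km = 4.1507636e+07 m
T = 2*pi*sqrt(r^3/mu) = 2*pi*sqrt(7.1512836e+22 / 3.986e14)
T = 84159.5143 s = 1402.6586 min

1402.6586 minutes


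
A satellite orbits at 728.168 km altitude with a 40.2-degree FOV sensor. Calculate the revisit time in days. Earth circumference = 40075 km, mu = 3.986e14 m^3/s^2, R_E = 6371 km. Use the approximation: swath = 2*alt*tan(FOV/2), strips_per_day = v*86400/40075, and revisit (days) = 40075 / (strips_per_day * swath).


swath = 2*728.168*tan(0.3508112) = 532.9433 km
v = sqrt(mu/r) = 7493.1585 m/s = 7.4932 km/s
strips/day = v*86400/40075 = 7.4932*86400/40075 = 16.1549
coverage/day = strips * swath = 16.1549 * 532.9433 = 8609.6626 km
revisit = 40075 / 8609.6626 = 4.6547 days

4.6547 days


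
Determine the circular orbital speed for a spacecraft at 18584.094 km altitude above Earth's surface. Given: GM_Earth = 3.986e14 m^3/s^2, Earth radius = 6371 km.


r = R_E + alt = 6371.0 + 18584.094 = 24955.0940 km = 2.4955094e+07 m
v = sqrt(mu/r) = sqrt(3.986e14 / 2.4955094e+07) = 3996.5849 m/s = 3.9966 km/s

3.9966 km/s


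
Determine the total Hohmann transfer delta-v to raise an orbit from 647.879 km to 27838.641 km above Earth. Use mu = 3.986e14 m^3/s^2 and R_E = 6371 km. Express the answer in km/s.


r1 = 7018.8790 km = 7.018879e+06 m
r2 = 34209.6410 km = 3.4209641e+07 m
dv1 = sqrt(mu/r1)*(sqrt(2*r2/(r1+r2)) - 1) = 2172.0031 m/s
dv2 = sqrt(mu/r2)*(1 - sqrt(2*r1/(r1+r2))) = 1421.6628 m/s
total dv = |dv1| + |dv2| = 2172.0031 + 1421.6628 = 3593.6658 m/s = 3.5937 km/s

3.5937 km/s


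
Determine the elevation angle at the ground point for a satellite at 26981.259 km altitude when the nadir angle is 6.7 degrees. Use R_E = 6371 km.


r = R_E + alt = 33352.2590 km
Law of sines in the satellite / Earth-center / ground-point triangle:
  sin(nadir)/R_E = sin(90 + el)/r  =>  cos(el) = (r/R_E)*sin(nadir)
cos(el) = (33352.2590 / 6371.0000) * sin(6.7 deg) = 0.6107727
el = arccos(0.6107727) = 52.3546 deg
(Earth-central angle = 90 - nadir - el = 30.9454 deg)

52.3546 degrees


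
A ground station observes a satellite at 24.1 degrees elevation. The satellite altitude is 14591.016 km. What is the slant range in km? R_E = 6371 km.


h = 14591.016 km, el = 24.1 deg
d = -R_E*sin(el) + sqrt((R_E*sin(el))^2 + 2*R_E*h + h^2)
d = -6371.0000*sin(0.4206243) + sqrt((6371.0000*0.4083305)^2 + 2*6371.0000*14591.016 + 14591.016^2)
d = 17537.6462 km

17537.6462 km


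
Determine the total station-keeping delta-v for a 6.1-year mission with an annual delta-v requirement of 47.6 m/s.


dV = rate * years = 47.6 * 6.1
dV = 290.3600 m/s

290.3600 m/s


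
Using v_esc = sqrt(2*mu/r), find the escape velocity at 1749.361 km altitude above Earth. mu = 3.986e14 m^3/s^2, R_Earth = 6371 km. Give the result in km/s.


r = 6371.0 + 1749.361 = 8120.3610 km = 8.120361e+06 m
v_esc = sqrt(2*mu/r) = sqrt(2*3.986e14 / 8.120361e+06)
v_esc = 9908.2277 m/s = 9.9082 km/s

9.9082 km/s


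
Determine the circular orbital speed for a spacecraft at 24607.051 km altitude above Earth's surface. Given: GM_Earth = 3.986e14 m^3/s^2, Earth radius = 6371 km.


r = R_E + alt = 6371.0 + 24607.051 = 30978.0510 km = 3.0978051e+07 m
v = sqrt(mu/r) = sqrt(3.986e14 / 3.0978051e+07) = 3587.0845 m/s = 3.5871 km/s

3.5871 km/s


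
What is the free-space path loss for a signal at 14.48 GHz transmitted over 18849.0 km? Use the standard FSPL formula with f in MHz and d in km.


f = 14.48 GHz = 14480.0000 MHz
d = 18849.0 km
FSPL = 32.44 + 20*log10(14480.0000) + 20*log10(18849.0)
FSPL = 32.44 + 83.2154 + 85.5058
FSPL = 201.1611 dB

201.1611 dB


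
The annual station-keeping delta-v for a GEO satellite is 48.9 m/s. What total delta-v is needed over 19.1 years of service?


dV = rate * years = 48.9 * 19.1
dV = 933.9900 m/s

933.9900 m/s


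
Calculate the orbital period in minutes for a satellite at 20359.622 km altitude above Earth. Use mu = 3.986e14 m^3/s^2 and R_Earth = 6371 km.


r = 26730.6220 km = 2.6730622e+07 m
T = 2*pi*sqrt(r^3/mu) = 2*pi*sqrt(1.9099728e+22 / 3.986e14)
T = 43493.5461 s = 724.8924 min

724.8924 minutes


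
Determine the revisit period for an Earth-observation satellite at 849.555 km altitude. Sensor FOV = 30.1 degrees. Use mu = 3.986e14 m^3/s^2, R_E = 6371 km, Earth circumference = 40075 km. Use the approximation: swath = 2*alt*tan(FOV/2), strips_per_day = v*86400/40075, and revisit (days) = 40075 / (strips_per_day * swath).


swath = 2*849.555*tan(0.2626721) = 456.8647 km
v = sqrt(mu/r) = 7429.9066 m/s = 7.4299 km/s
strips/day = v*86400/40075 = 7.4299*86400/40075 = 16.0186
coverage/day = strips * swath = 16.0186 * 456.8647 = 7318.3168 km
revisit = 40075 / 7318.3168 = 5.4760 days

5.4760 days


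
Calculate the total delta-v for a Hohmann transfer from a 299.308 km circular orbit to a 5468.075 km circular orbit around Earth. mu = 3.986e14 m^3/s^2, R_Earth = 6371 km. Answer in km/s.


r1 = 6670.3080 km = 6.670308e+06 m
r2 = 11839.0750 km = 1.1839075e+07 m
dv1 = sqrt(mu/r1)*(sqrt(2*r2/(r1+r2)) - 1) = 1012.9760 m/s
dv2 = sqrt(mu/r2)*(1 - sqrt(2*r1/(r1+r2))) = 876.3449 m/s
total dv = |dv1| + |dv2| = 1012.9760 + 876.3449 = 1889.3209 m/s = 1.8893 km/s

1.8893 km/s


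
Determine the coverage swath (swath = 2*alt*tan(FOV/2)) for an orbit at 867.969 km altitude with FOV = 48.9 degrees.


FOV = 48.9 deg = 0.853466 rad
swath = 2 * alt * tan(FOV/2) = 2 * 867.969 * tan(0.426733)
swath = 2 * 867.969 * 0.4546728
swath = 789.2837 km

789.2837 km


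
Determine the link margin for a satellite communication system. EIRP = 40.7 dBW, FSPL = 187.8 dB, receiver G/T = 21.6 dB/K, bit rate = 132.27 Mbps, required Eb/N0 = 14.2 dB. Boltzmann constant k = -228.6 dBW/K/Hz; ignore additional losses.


C/N0 = EIRP - FSPL + G/T - k = 40.7 - 187.8 + 21.6 - (-228.6)
C/N0 = 103.1000 dB-Hz
R_b = 132.27 Mbps = 1.3227e+08 bps -> 10*log10(R_b) = 81.2146 dB-Hz
Eb/N0 = C/N0 - 10*log10(R_b) = 103.1000 - 81.2146 = 21.8854 dB
Margin = Eb/N0 - Eb/N0_req = 21.8854 - 14.2 = 7.6854 dB (link closes)

7.6854 dB


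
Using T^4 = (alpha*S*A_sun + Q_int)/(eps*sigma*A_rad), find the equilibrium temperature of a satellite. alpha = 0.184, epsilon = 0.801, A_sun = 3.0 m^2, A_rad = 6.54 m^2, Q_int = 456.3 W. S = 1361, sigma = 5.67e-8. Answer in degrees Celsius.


Numerator = alpha*S*A_sun + Q_int = 0.184*1361*3.0 + 456.3 = 1207.5720 W
Denominator = eps*sigma*A_rad = 0.801*5.67e-8*6.54 = 2.9702522e-07 W/K^4
T^4 = 4.0655538e+09 K^4
T = 252.5108 K = -20.6392 C

-20.6392 degrees Celsius


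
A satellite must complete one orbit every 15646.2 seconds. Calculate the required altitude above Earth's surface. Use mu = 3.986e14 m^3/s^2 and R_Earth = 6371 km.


T = 15646.2 s
r = (mu*T^2/(4*pi^2))^(1/3) = (3.986e14 * 15646.2^2 / (4*pi^2))^(1/3)
r = 1.3520677e+07 m = 13520.6770 km
alt = r - R_E = 13520.6770 - 6371 = 7149.6770 km

7149.6770 km


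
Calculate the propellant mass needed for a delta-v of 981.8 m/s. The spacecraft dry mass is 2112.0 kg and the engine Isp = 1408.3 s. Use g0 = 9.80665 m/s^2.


ve = Isp * g0 = 1408.3 * 9.80665 = 13810.705195 m/s
mass ratio = exp(dv/ve) = exp(981.8/13810.705195) = 1.07367762
m_prop = m_dry * (mr - 1) = 2112.0 * (1.07367762 - 1)
m_prop = 155.6071 kg

155.6071 kg


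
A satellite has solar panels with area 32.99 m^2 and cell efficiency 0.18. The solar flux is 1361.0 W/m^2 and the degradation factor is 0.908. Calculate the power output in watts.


P = area * eta * S * degradation
P = 32.99 * 0.18 * 1361.0 * 0.908
P = 7338.3563 W

7338.3563 W


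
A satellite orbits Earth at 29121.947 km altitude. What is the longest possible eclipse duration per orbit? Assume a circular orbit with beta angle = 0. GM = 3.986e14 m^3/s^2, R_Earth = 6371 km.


r = 35492.9470 km
T = 1109.1060 min
Eclipse fraction = arcsin(R_E/r)/pi = arcsin(6371.0000/35492.9470)/pi
= arcsin(0.1795005)/pi = 0.05744813
Eclipse duration = 0.05744813 * 1109.1060 = 63.7161 min

63.7161 minutes


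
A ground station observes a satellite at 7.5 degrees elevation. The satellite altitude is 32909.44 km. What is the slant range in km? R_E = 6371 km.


h = 32909.44 km, el = 7.5 deg
d = -R_E*sin(el) + sqrt((R_E*sin(el))^2 + 2*R_E*h + h^2)
d = -6371.0000*sin(0.1308997) + sqrt((6371.0000*0.1305262)^2 + 2*6371.0000*32909.44 + 32909.44^2)
d = 37937.6690 km

37937.6690 km


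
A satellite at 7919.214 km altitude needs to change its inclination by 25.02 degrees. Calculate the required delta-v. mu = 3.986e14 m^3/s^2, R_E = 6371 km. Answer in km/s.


r = 14290.2140 km = 1.4290214e+07 m
V = sqrt(mu/r) = 5281.4027 m/s
di = 25.02 deg = 0.4366814 rad
dV = 2*V*sin(di/2) = 2*5281.4027*sin(0.2183407)
dV = 2288.0093 m/s = 2.2880 km/s

2.2880 km/s


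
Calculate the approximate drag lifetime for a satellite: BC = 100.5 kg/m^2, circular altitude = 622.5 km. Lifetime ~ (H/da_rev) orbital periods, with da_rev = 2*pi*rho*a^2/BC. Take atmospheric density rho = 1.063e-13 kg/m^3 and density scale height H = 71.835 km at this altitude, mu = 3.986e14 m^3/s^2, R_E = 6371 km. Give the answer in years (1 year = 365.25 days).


a = R_E + alt = 6993.5000 km = 6.9935e+06 m
da_rev = 2*pi*rho*a^2/BC = 2*pi*1.063e-13*(6.9935e+06)^2/100.5 = 0.325039566 m per revolution
N = H/da_rev = 71835.0000 m / 0.325039566 m = 221003.8638 revolutions
P = 2*pi*sqrt(a^3/mu) = 5820.4035 s
lifetime = N*P = 221003.8638 * 5820.4035 = 1.2863317e+09 s = 14888.0978 days
years = 14888.0978 / 365.25 = 40.7614 years

40.7614 years


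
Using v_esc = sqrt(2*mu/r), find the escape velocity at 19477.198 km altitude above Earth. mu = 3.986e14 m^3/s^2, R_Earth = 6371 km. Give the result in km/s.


r = 6371.0 + 19477.198 = 25848.1980 km = 2.5848198e+07 m
v_esc = sqrt(2*mu/r) = sqrt(2*3.986e14 / 2.5848198e+07)
v_esc = 5553.5222 m/s = 5.5535 km/s

5.5535 km/s


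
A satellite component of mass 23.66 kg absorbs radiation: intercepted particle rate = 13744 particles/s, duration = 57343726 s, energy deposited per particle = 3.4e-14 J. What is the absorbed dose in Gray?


Total energy deposited = rate * time * E_per
  = 13744 * 57343726 * 3.4e-14 = 0.02679649 J
Dose = E_total / mass = 0.02679649 / 23.66
Dose = 0.001132565 Gy

0.0011 Gy


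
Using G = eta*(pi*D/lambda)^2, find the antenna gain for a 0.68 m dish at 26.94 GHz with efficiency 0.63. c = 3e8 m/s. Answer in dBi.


lambda = c/f = 3e8 / 2.694e+10 = 0.01113586 m
G = eta*(pi*D/lambda)^2 = 0.63*(pi*0.68/0.01113586)^2
G = 23185.1972 (linear)
G = 10*log10(23185.1972) = 43.6521 dBi

43.6521 dBi


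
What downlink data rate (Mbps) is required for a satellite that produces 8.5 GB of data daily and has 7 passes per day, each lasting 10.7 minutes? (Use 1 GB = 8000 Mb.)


total contact time = 7 * 10.7 * 60 = 4494.0000 s
data = 8.5 GB = 68000.0000 Mb
rate = 68000.0000 / 4494.0000 = 15.1313 Mbps

15.1313 Mbps


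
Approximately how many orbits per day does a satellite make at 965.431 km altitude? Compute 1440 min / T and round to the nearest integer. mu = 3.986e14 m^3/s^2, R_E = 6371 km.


r = 7.336431e+06 m
T = 2*pi*sqrt(r^3/mu) = 6253.7206 s = 104.2287 min
revs/day = 1440 / 104.2287 = 13.8158
Rounded: 14 revolutions per day

14 revolutions per day


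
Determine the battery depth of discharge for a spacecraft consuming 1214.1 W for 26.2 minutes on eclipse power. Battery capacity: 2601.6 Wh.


E_used = P * t / 60 = 1214.1 * 26.2 / 60 = 530.1570 Wh
DOD = E_used / E_total * 100 = 530.1570 / 2601.6 * 100
DOD = 20.3781 %

20.3781 %


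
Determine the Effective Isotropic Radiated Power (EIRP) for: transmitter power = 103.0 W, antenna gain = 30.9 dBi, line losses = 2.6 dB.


Pt = 103.0 W = 20.1284 dBW
EIRP = Pt_dBW + Gt - losses = 20.1284 + 30.9 - 2.6 = 48.4284 dBW

48.4284 dBW


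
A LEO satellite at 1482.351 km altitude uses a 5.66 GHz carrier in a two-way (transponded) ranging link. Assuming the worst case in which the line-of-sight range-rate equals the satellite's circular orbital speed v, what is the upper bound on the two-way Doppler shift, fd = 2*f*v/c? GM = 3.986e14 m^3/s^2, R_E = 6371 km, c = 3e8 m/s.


r = 7.853351e+06 m
v = sqrt(mu/r) = 7124.2827 m/s (worst-case radial velocity)
f = 5.66 GHz = 5.66e+09 Hz
fd = 2*f*v/c = 2*5.66e+09*7124.2827/3.0e+08
fd = 268822.9330 Hz

268822.9330 Hz


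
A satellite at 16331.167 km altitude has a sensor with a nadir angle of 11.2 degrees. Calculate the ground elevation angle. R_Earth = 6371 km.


r = R_E + alt = 22702.1670 km
Law of sines in the satellite / Earth-center / ground-point triangle:
  sin(nadir)/R_E = sin(90 + el)/r  =>  cos(el) = (r/R_E)*sin(nadir)
cos(el) = (22702.1670 / 6371.0000) * sin(11.2 deg) = 0.6921269
el = arccos(0.6921269) = 46.2013 deg
(Earth-central angle = 90 - nadir - el = 32.5987 deg)

46.2013 degrees
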